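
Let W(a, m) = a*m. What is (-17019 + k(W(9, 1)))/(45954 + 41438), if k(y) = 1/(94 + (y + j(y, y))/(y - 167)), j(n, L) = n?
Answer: -31557461/162046616 ≈ -0.19474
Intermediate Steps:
k(y) = 1/(94 + 2*y/(-167 + y)) (k(y) = 1/(94 + (y + y)/(y - 167)) = 1/(94 + (2*y)/(-167 + y)) = 1/(94 + 2*y/(-167 + y)))
(-17019 + k(W(9, 1)))/(45954 + 41438) = (-17019 + (-167 + 9*1)/(2*(-7849 + 48*(9*1))))/(45954 + 41438) = (-17019 + (-167 + 9)/(2*(-7849 + 48*9)))/87392 = (-17019 + (½)*(-158)/(-7849 + 432))*(1/87392) = (-17019 + (½)*(-158)/(-7417))*(1/87392) = (-17019 + (½)*(-1/7417)*(-158))*(1/87392) = (-17019 + 79/7417)*(1/87392) = -126229844/7417*1/87392 = -31557461/162046616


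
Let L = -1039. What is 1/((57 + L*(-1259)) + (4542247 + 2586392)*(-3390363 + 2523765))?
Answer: -1/6177662991964 ≈ -1.6187e-13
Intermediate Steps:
1/((57 + L*(-1259)) + (4542247 + 2586392)*(-3390363 + 2523765)) = 1/((57 - 1039*(-1259)) + (4542247 + 2586392)*(-3390363 + 2523765)) = 1/((57 + 1308101) + 7128639*(-866598)) = 1/(1308158 - 6177664300122) = 1/(-6177662991964) = -1/6177662991964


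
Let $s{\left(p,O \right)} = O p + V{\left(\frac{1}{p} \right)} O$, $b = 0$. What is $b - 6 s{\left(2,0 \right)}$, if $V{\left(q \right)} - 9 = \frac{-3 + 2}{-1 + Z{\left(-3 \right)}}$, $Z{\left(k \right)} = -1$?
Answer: $0$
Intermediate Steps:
$V{\left(q \right)} = \frac{19}{2}$ ($V{\left(q \right)} = 9 + \frac{-3 + 2}{-1 - 1} = 9 - \frac{1}{-2} = 9 - - \frac{1}{2} = 9 + \frac{1}{2} = \frac{19}{2}$)
$s{\left(p,O \right)} = \frac{19 O}{2} + O p$ ($s{\left(p,O \right)} = O p + \frac{19 O}{2} = \frac{19 O}{2} + O p$)
$b - 6 s{\left(2,0 \right)} = 0 - 6 \cdot \frac{1}{2} \cdot 0 \left(19 + 2 \cdot 2\right) = 0 - 6 \cdot \frac{1}{2} \cdot 0 \left(19 + 4\right) = 0 - 6 \cdot \frac{1}{2} \cdot 0 \cdot 23 = 0 - 0 = 0 + 0 = 0$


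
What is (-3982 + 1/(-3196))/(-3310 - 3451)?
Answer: 12726473/21608156 ≈ 0.58897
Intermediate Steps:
(-3982 + 1/(-3196))/(-3310 - 3451) = (-3982 - 1/3196)/(-6761) = -12726473/3196*(-1/6761) = 12726473/21608156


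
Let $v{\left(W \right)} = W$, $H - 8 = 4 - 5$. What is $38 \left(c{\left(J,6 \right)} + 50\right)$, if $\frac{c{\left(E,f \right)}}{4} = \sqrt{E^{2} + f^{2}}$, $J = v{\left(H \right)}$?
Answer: $1900 + 152 \sqrt{85} \approx 3301.4$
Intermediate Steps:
$H = 7$ ($H = 8 + \left(4 - 5\right) = 8 - 1 = 7$)
$J = 7$
$c{\left(E,f \right)} = 4 \sqrt{E^{2} + f^{2}}$
$38 \left(c{\left(J,6 \right)} + 50\right) = 38 \left(4 \sqrt{7^{2} + 6^{2}} + 50\right) = 38 \left(4 \sqrt{49 + 36} + 50\right) = 38 \left(4 \sqrt{85} + 50\right) = 38 \left(50 + 4 \sqrt{85}\right) = 1900 + 152 \sqrt{85}$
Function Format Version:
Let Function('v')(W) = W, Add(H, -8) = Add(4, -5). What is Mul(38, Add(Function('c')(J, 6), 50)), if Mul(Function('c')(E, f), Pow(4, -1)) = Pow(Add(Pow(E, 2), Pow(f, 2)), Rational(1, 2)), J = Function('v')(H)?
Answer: Add(1900, Mul(152, Pow(85, Rational(1, 2)))) ≈ 3301.4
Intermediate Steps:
H = 7 (H = Add(8, Add(4, -5)) = Add(8, -1) = 7)
J = 7
Function('c')(E, f) = Mul(4, Pow(Add(Pow(E, 2), Pow(f, 2)), Rational(1, 2)))
Mul(38, Add(Function('c')(J, 6), 50)) = Mul(38, Add(Mul(4, Pow(Add(Pow(7, 2), Pow(6, 2)), Rational(1, 2))), 50)) = Mul(38, Add(Mul(4, Pow(Add(49, 36), Rational(1, 2))), 50)) = Mul(38, Add(Mul(4, Pow(85, Rational(1, 2))), 50)) = Mul(38, Add(50, Mul(4, Pow(85, Rational(1, 2))))) = Add(1900, Mul(152, Pow(85, Rational(1, 2))))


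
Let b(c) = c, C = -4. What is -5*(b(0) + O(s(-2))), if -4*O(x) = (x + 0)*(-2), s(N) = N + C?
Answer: 15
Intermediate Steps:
s(N) = -4 + N (s(N) = N - 4 = -4 + N)
O(x) = x/2 (O(x) = -(x + 0)*(-2)/4 = -x*(-2)/4 = -(-1)*x/2 = x/2)
-5*(b(0) + O(s(-2))) = -5*(0 + (-4 - 2)/2) = -5*(0 + (½)*(-6)) = -5*(0 - 3) = -5*(-3) = 15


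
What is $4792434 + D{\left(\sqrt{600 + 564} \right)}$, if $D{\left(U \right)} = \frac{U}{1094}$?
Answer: $4792434 + \frac{\sqrt{291}}{547} \approx 4.7924 \cdot 10^{6}$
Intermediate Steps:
$D{\left(U \right)} = \frac{U}{1094}$ ($D{\left(U \right)} = U \frac{1}{1094} = \frac{U}{1094}$)
$4792434 + D{\left(\sqrt{600 + 564} \right)} = 4792434 + \frac{\sqrt{600 + 564}}{1094} = 4792434 + \frac{\sqrt{1164}}{1094} = 4792434 + \frac{2 \sqrt{291}}{1094} = 4792434 + \frac{\sqrt{291}}{547}$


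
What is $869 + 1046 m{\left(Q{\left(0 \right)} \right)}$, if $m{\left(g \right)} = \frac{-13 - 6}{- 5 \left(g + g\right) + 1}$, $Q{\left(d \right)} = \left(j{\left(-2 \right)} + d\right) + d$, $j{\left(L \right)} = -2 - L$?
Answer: $-19005$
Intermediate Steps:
$Q{\left(d \right)} = 2 d$ ($Q{\left(d \right)} = \left(\left(-2 - -2\right) + d\right) + d = \left(\left(-2 + 2\right) + d\right) + d = \left(0 + d\right) + d = d + d = 2 d$)
$m{\left(g \right)} = - \frac{19}{1 - 10 g}$ ($m{\left(g \right)} = - \frac{19}{- 5 \cdot 2 g + 1} = - \frac{19}{- 10 g + 1} = - \frac{19}{1 - 10 g}$)
$869 + 1046 m{\left(Q{\left(0 \right)} \right)} = 869 + 1046 \frac{19}{-1 + 10 \cdot 2 \cdot 0} = 869 + 1046 \frac{19}{-1 + 10 \cdot 0} = 869 + 1046 \frac{19}{-1 + 0} = 869 + 1046 \frac{19}{-1} = 869 + 1046 \cdot 19 \left(-1\right) = 869 + 1046 \left(-19\right) = 869 - 19874 = -19005$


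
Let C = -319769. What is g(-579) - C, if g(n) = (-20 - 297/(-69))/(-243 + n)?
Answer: 6045553075/18906 ≈ 3.1977e+5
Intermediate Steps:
g(n) = -361/(23*(-243 + n)) (g(n) = (-20 - 297*(-1/69))/(-243 + n) = (-20 + 99/23)/(-243 + n) = -361/(23*(-243 + n)))
g(-579) - C = -361/(-5589 + 23*(-579)) - 1*(-319769) = -361/(-5589 - 13317) + 319769 = -361/(-18906) + 319769 = -361*(-1/18906) + 319769 = 361/18906 + 319769 = 6045553075/18906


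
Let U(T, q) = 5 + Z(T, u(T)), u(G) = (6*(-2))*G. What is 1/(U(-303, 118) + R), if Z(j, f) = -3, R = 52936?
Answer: 1/52938 ≈ 1.8890e-5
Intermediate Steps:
u(G) = -12*G
U(T, q) = 2 (U(T, q) = 5 - 3 = 2)
1/(U(-303, 118) + R) = 1/(2 + 52936) = 1/52938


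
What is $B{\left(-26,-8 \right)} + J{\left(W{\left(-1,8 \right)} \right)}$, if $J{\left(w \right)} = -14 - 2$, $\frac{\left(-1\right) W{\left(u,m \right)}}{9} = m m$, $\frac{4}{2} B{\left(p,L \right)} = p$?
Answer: $-29$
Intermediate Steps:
$B{\left(p,L \right)} = \frac{p}{2}$
$W{\left(u,m \right)} = - 9 m^{2}$ ($W{\left(u,m \right)} = - 9 m m = - 9 m^{2}$)
$J{\left(w \right)} = -16$ ($J{\left(w \right)} = -14 - 2 = -16$)
$B{\left(-26,-8 \right)} + J{\left(W{\left(-1,8 \right)} \right)} = \frac{1}{2} \left(-26\right) - 16 = -13 - 16 = -29$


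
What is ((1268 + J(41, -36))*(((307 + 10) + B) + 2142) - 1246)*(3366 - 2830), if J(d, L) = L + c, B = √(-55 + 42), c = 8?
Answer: 1633681904 + 664640*I*√13 ≈ 1.6337e+9 + 2.3964e+6*I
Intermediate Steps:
B = I*√13 (B = √(-13) = I*√13 ≈ 3.6056*I)
J(d, L) = 8 + L (J(d, L) = L + 8 = 8 + L)
((1268 + J(41, -36))*(((307 + 10) + B) + 2142) - 1246)*(3366 - 2830) = ((1268 + (8 - 36))*(((307 + 10) + I*√13) + 2142) - 1246)*(3366 - 2830) = ((1268 - 28)*((317 + I*√13) + 2142) - 1246)*536 = (1240*(2459 + I*√13) - 1246)*536 = ((3049160 + 1240*I*√13) - 1246)*536 = (3047914 + 1240*I*√13)*536 = 1633681904 + 664640*I*√13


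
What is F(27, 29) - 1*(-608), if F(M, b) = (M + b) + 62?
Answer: 726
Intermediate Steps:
F(M, b) = 62 + M + b
F(27, 29) - 1*(-608) = (62 + 27 + 29) - 1*(-608) = 118 + 608 = 726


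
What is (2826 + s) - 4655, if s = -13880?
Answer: -15709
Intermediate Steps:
(2826 + s) - 4655 = (2826 - 13880) - 4655 = -11054 - 4655 = -15709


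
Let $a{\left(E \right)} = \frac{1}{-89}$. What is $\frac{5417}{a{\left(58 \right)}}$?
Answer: $-482113$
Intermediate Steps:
$a{\left(E \right)} = - \frac{1}{89}$
$\frac{5417}{a{\left(58 \right)}} = \frac{5417}{- \frac{1}{89}} = 5417 \left(-89\right) = -482113$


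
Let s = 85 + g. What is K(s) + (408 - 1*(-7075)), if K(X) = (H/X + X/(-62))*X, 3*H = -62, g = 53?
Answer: 665431/93 ≈ 7155.2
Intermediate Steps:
H = -62/3 (H = (⅓)*(-62) = -62/3 ≈ -20.667)
s = 138 (s = 85 + 53 = 138)
K(X) = X*(-62/(3*X) - X/62) (K(X) = (-62/(3*X) + X/(-62))*X = (-62/(3*X) + X*(-1/62))*X = (-62/(3*X) - X/62)*X = X*(-62/(3*X) - X/62))
K(s) + (408 - 1*(-7075)) = (-62/3 - 1/62*138²) + (408 - 1*(-7075)) = (-62/3 - 1/62*19044) + (408 + 7075) = (-62/3 - 9522/31) + 7483 = -30488/93 + 7483 = 665431/93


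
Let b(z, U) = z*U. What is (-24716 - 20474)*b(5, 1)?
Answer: -225950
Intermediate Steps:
b(z, U) = U*z
(-24716 - 20474)*b(5, 1) = (-24716 - 20474)*(1*5) = -45190*5 = -225950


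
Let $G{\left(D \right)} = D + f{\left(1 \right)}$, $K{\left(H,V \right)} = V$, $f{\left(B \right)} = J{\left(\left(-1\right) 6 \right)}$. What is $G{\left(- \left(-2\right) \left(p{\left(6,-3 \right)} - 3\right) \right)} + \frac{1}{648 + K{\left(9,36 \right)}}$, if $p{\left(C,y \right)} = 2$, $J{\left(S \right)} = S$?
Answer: $- \frac{5471}{684} \approx -7.9985$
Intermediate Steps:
$f{\left(B \right)} = -6$ ($f{\left(B \right)} = \left(-1\right) 6 = -6$)
$G{\left(D \right)} = -6 + D$ ($G{\left(D \right)} = D - 6 = -6 + D$)
$G{\left(- \left(-2\right) \left(p{\left(6,-3 \right)} - 3\right) \right)} + \frac{1}{648 + K{\left(9,36 \right)}} = \left(-6 - - 2 \left(2 - 3\right)\right) + \frac{1}{648 + 36} = \left(-6 - \left(-2\right) \left(-1\right)\right) + \frac{1}{684} = \left(-6 - 2\right) + \frac{1}{684} = -8 + \frac{1}{684} = - \frac{5471}{684}$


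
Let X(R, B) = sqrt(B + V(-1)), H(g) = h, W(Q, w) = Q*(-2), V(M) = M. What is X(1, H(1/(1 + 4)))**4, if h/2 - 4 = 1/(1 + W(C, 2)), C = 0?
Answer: 81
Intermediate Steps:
W(Q, w) = -2*Q
h = 10 (h = 8 + 2/(1 - 2*0) = 8 + 2/(1 + 0) = 8 + 2/1 = 8 + 2*1 = 8 + 2 = 10)
H(g) = 10
X(R, B) = sqrt(-1 + B) (X(R, B) = sqrt(B - 1) = sqrt(-1 + B))
X(1, H(1/(1 + 4)))**4 = (sqrt(-1 + 10))**4 = (sqrt(9))**4 = 3**4 = 81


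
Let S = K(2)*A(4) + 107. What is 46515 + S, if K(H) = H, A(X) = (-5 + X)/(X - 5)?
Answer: 46624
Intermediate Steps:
A(X) = 1 (A(X) = (-5 + X)/(-5 + X) = 1)
S = 109 (S = 2*1 + 107 = 2 + 107 = 109)
46515 + S = 46515 + 109 = 46624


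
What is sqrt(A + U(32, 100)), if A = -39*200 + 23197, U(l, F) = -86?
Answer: sqrt(15311) ≈ 123.74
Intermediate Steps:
A = 15397 (A = -7800 + 23197 = 15397)
sqrt(A + U(32, 100)) = sqrt(15397 - 86) = sqrt(15311)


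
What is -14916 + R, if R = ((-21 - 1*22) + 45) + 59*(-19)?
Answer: -16035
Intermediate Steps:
R = -1119 (R = ((-21 - 22) + 45) - 1121 = (-43 + 45) - 1121 = 2 - 1121 = -1119)
-14916 + R = -14916 - 1119 = -16035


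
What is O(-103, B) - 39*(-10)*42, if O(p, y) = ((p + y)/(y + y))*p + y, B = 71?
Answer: 1169669/71 ≈ 16474.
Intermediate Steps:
O(p, y) = y + p*(p + y)/(2*y) (O(p, y) = ((p + y)/((2*y)))*p + y = ((p + y)*(1/(2*y)))*p + y = ((p + y)/(2*y))*p + y = p*(p + y)/(2*y) + y = y + p*(p + y)/(2*y))
O(-103, B) - 39*(-10)*42 = (71 + (½)*(-103) + (½)*(-103)²/71) - 39*(-10)*42 = (71 - 103/2 + (½)*10609*(1/71)) + 390*42 = (71 - 103/2 + 10609/142) + 16380 = 6689/71 + 16380 = 1169669/71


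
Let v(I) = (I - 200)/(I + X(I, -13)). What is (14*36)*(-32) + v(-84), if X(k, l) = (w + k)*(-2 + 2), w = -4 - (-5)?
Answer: -338617/21 ≈ -16125.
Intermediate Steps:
w = 1 (w = -4 - 1*(-5) = -4 + 5 = 1)
X(k, l) = 0 (X(k, l) = (1 + k)*(-2 + 2) = (1 + k)*0 = 0)
v(I) = (-200 + I)/I (v(I) = (I - 200)/(I + 0) = (-200 + I)/I)
(14*36)*(-32) + v(-84) = (14*36)*(-32) + (-200 - 84)/(-84) = 504*(-32) - 1/84*(-284) = -16128 + 71/21 = -338617/21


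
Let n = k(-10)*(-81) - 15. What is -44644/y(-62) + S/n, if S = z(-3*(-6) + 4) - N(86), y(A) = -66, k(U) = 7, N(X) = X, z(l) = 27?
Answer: 4331117/6402 ≈ 676.53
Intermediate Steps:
n = -582 (n = 7*(-81) - 15 = -567 - 15 = -582)
S = -59 (S = 27 - 1*86 = 27 - 86 = -59)
-44644/y(-62) + S/n = -44644/(-66) - 59/(-582) = -44644*(-1/66) - 59*(-1/582) = 22322/33 + 59/582 = 4331117/6402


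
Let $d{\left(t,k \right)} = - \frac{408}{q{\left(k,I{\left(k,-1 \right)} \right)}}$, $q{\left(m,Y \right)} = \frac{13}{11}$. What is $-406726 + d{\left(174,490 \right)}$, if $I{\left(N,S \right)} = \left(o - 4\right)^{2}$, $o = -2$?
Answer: $- \frac{5291926}{13} \approx -4.0707 \cdot 10^{5}$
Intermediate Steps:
$I{\left(N,S \right)} = 36$ ($I{\left(N,S \right)} = \left(-2 - 4\right)^{2} = \left(-6\right)^{2} = 36$)
$q{\left(m,Y \right)} = \frac{13}{11}$ ($q{\left(m,Y \right)} = 13 \cdot \frac{1}{11} = \frac{13}{11}$)
$d{\left(t,k \right)} = - \frac{4488}{13}$ ($d{\left(t,k \right)} = - \frac{408}{\frac{13}{11}} = \left(-408\right) \frac{11}{13} = - \frac{4488}{13}$)
$-406726 + d{\left(174,490 \right)} = -406726 - \frac{4488}{13} = - \frac{5291926}{13}$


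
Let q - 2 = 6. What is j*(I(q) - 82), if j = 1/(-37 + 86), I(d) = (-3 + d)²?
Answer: -57/49 ≈ -1.1633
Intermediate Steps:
q = 8 (q = 2 + 6 = 8)
j = 1/49 ≈ 0.020408
j*(I(q) - 82) = ((-3 + 8)² - 82)/49 = (5² - 82)/49 = (25 - 82)/49 = (1/49)*(-57) = -57/49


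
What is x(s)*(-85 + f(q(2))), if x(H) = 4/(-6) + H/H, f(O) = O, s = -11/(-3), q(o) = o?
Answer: -83/3 ≈ -27.667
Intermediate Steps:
s = 11/3 (s = -11*(-⅓) = 11/3 ≈ 3.6667)
x(H) = ⅓ (x(H) = 4*(-⅙) + 1 = -⅔ + 1 = ⅓)
x(s)*(-85 + f(q(2))) = (-85 + 2)/3 = (⅓)*(-83) = -83/3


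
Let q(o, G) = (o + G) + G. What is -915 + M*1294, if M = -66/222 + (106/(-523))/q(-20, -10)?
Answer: -250236703/193510 ≈ -1293.1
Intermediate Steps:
q(o, G) = o + 2*G (q(o, G) = (G + o) + G = o + 2*G)
M = -113099/387020 (M = -66/222 + (106/(-523))/(-20 + 2*(-10)) = -66*1/222 + (106*(-1/523))/(-20 - 20) = -11/37 - 106/523/(-40) = -11/37 - 106/523*(-1/40) = -11/37 + 53/10460 = -113099/387020 ≈ -0.29223)
-915 + M*1294 = -915 - 113099/387020*1294 = -915 - 73175053/193510 = -250236703/193510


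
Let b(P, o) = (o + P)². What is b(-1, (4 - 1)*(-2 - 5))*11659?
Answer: 5642956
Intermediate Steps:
b(P, o) = (P + o)²
b(-1, (4 - 1)*(-2 - 5))*11659 = (-1 + (4 - 1)*(-2 - 5))²*11659 = (-1 + 3*(-7))²*11659 = (-1 - 21)²*11659 = (-22)²*11659 = 484*11659 = 5642956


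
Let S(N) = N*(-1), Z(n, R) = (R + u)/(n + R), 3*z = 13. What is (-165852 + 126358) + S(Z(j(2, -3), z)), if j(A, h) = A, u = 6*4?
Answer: -750471/19 ≈ -39499.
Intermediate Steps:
z = 13/3 (z = (⅓)*13 = 13/3 ≈ 4.3333)
u = 24
Z(n, R) = (24 + R)/(R + n) (Z(n, R) = (R + 24)/(n + R) = (24 + R)/(R + n))
S(N) = -N
(-165852 + 126358) + S(Z(j(2, -3), z)) = (-165852 + 126358) - (24 + 13/3)/(13/3 + 2) = -39494 - 85/(19/3*3) = -39494 - 3*85/(19*3) = -39494 - 1*85/19 = -39494 - 85/19 = -750471/19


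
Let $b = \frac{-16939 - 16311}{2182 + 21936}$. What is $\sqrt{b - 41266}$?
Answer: $\frac{i \sqrt{6001080783821}}{12059} \approx 203.14 i$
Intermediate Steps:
$b = - \frac{16625}{12059}$ ($b = - \frac{33250}{24118} = \left(-33250\right) \frac{1}{24118} = - \frac{16625}{12059} \approx -1.3786$)
$\sqrt{b - 41266} = \sqrt{- \frac{16625}{12059} - 41266} = \sqrt{- \frac{497643319}{12059}} = \frac{i \sqrt{6001080783821}}{12059}$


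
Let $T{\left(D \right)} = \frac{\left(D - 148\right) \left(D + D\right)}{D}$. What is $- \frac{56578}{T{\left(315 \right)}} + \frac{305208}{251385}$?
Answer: $- \frac{2353486843}{13993765} \approx -168.18$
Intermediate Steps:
$T{\left(D \right)} = -296 + 2 D$ ($T{\left(D \right)} = \frac{\left(-148 + D\right) 2 D}{D} = \frac{2 D \left(-148 + D\right)}{D} = -296 + 2 D$)
$- \frac{56578}{T{\left(315 \right)}} + \frac{305208}{251385} = - \frac{56578}{-296 + 2 \cdot 315} + \frac{305208}{251385} = - \frac{56578}{-296 + 630} + 305208 \cdot \frac{1}{251385} = - \frac{56578}{334} + \frac{101736}{83795} = \left(-56578\right) \frac{1}{334} + \frac{101736}{83795} = - \frac{28289}{167} + \frac{101736}{83795} = - \frac{2353486843}{13993765}$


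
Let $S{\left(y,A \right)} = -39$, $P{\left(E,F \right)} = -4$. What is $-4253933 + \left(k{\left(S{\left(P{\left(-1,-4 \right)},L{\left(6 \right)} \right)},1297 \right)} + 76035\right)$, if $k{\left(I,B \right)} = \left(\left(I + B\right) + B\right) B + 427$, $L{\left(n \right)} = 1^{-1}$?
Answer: $-863636$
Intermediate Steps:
$L{\left(n \right)} = 1$
$k{\left(I,B \right)} = 427 + B \left(I + 2 B\right)$ ($k{\left(I,B \right)} = \left(\left(B + I\right) + B\right) B + 427 = \left(I + 2 B\right) B + 427 = B \left(I + 2 B\right) + 427 = 427 + B \left(I + 2 B\right)$)
$-4253933 + \left(k{\left(S{\left(P{\left(-1,-4 \right)},L{\left(6 \right)} \right)},1297 \right)} + 76035\right) = -4253933 + \left(\left(427 + 2 \cdot 1297^{2} + 1297 \left(-39\right)\right) + 76035\right) = -4253933 + \left(\left(427 + 2 \cdot 1682209 - 50583\right) + 76035\right) = -4253933 + \left(\left(427 + 3364418 - 50583\right) + 76035\right) = -4253933 + \left(3314262 + 76035\right) = -4253933 + 3390297 = -863636$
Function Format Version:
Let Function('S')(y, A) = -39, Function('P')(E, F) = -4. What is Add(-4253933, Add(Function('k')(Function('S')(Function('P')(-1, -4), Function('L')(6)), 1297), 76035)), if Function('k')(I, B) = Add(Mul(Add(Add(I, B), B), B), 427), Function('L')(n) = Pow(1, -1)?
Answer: -863636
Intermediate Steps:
Function('L')(n) = 1
Function('k')(I, B) = Add(427, Mul(B, Add(I, Mul(2, B)))) (Function('k')(I, B) = Add(Mul(Add(Add(B, I), B), B), 427) = Add(Mul(Add(I, Mul(2, B)), B), 427) = Add(Mul(B, Add(I, Mul(2, B))), 427) = Add(427, Mul(B, Add(I, Mul(2, B)))))
Add(-4253933, Add(Function('k')(Function('S')(Function('P')(-1, -4), Function('L')(6)), 1297), 76035)) = Add(-4253933, Add(Add(427, Mul(2, Pow(1297, 2)), Mul(1297, -39)), 76035)) = Add(-4253933, Add(Add(427, Mul(2, 1682209), -50583), 76035)) = Add(-4253933, Add(Add(427, 3364418, -50583), 76035)) = Add(-4253933, Add(3314262, 76035)) = Add(-4253933, 3390297) = -863636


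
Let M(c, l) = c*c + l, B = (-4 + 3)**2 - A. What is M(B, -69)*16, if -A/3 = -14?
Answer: 25792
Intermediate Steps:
A = 42 (A = -3*(-14) = 42)
B = -41 (B = (-4 + 3)**2 - 1*42 = (-1)**2 - 42 = 1 - 42 = -41)
M(c, l) = l + c**2 (M(c, l) = c**2 + l = l + c**2)
M(B, -69)*16 = (-69 + (-41)**2)*16 = (-69 + 1681)*16 = 1612*16 = 25792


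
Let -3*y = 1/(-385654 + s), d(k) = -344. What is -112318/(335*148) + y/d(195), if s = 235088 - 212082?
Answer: -10508829712907/4638862662720 ≈ -2.2654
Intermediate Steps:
s = 23006
y = 1/1087944 (y = -1/(3*(-385654 + 23006)) = -⅓/(-362648) = -⅓*(-1/362648) = 1/1087944 ≈ 9.1916e-7)
-112318/(335*148) + y/d(195) = -112318/(335*148) + (1/1087944)/(-344) = -112318/49580 + (1/1087944)*(-1/344) = -112318*1/49580 - 1/374252736 = -56159/24790 - 1/374252736 = -10508829712907/4638862662720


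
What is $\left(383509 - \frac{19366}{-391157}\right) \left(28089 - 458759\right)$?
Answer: $- \frac{64605775396986930}{391157} \approx -1.6517 \cdot 10^{11}$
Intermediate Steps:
$\left(383509 - \frac{19366}{-391157}\right) \left(28089 - 458759\right) = \left(383509 - - \frac{19366}{391157}\right) \left(-430670\right) = \left(383509 + \frac{19366}{391157}\right) \left(-430670\right) = \frac{150012249279}{391157} \left(-430670\right) = - \frac{64605775396986930}{391157}$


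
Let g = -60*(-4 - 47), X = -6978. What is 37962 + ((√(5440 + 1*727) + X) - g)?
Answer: 27924 + √6167 ≈ 28003.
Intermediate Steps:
g = 3060 (g = -60*(-51) = 3060)
37962 + ((√(5440 + 1*727) + X) - g) = 37962 + ((√(5440 + 1*727) - 6978) - 1*3060) = 37962 + ((√(5440 + 727) - 6978) - 3060) = 37962 + ((√6167 - 6978) - 3060) = 37962 + ((-6978 + √6167) - 3060) = 37962 + (-10038 + √6167) = 27924 + √6167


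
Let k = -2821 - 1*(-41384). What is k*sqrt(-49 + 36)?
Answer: 38563*I*sqrt(13) ≈ 1.3904e+5*I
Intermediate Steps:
k = 38563 (k = -2821 + 41384 = 38563)
k*sqrt(-49 + 36) = 38563*sqrt(-49 + 36) = 38563*sqrt(-13) = 38563*(I*sqrt(13)) = 38563*I*sqrt(13)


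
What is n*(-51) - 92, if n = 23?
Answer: -1265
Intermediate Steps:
n*(-51) - 92 = 23*(-51) - 92 = -1173 - 92 = -1265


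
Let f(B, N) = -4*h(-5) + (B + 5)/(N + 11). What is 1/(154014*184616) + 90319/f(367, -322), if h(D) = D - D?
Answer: -66556090082524837/881436907344 ≈ -75509.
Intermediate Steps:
h(D) = 0
f(B, N) = (5 + B)/(11 + N) (f(B, N) = -4*0 + (B + 5)/(N + 11) = 0 + (5 + B)/(11 + N) = (5 + B)/(11 + N))
1/(154014*184616) + 90319/f(367, -322) = 1/(154014*184616) + 90319/(((5 + 367)/(11 - 322))) = (1/154014)*(1/184616) + 90319/((372/(-311))) = 1/28433448624 + 90319/((-1/311*372)) = 1/28433448624 + 90319/(-372/311) = 1/28433448624 + 90319*(-311/372) = 1/28433448624 - 28089209/372 = -66556090082524837/881436907344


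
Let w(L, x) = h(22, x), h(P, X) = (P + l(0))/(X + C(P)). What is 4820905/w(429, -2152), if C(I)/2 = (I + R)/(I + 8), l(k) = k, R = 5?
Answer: -10365909931/22 ≈ -4.7118e+8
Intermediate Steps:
C(I) = 2*(5 + I)/(8 + I) (C(I) = 2*((I + 5)/(I + 8)) = 2*((5 + I)/(8 + I)) = 2*(5 + I)/(8 + I))
h(P, X) = P/(X + 2*(5 + P)/(8 + P)) (h(P, X) = (P + 0)/(X + 2*(5 + P)/(8 + P)) = P/(X + 2*(5 + P)/(8 + P)))
w(L, x) = 660/(54 + 30*x) (w(L, x) = 22*(8 + 22)/(10 + 2*22 + x*(8 + 22)) = 22*30/(10 + 44 + x*30) = 22*30/(10 + 44 + 30*x) = 22*30/(54 + 30*x) = 660/(54 + 30*x))
4820905/w(429, -2152) = 4820905/((110/(9 + 5*(-2152)))) = 4820905/((110/(9 - 10760))) = 4820905/((110/(-10751))) = 4820905/((110*(-1/10751))) = 4820905/(-110/10751) = 4820905*(-10751/110) = -10365909931/22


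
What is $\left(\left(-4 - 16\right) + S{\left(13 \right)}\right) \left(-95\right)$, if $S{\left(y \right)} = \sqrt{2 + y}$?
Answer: $1900 - 95 \sqrt{15} \approx 1532.1$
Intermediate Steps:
$\left(\left(-4 - 16\right) + S{\left(13 \right)}\right) \left(-95\right) = \left(\left(-4 - 16\right) + \sqrt{2 + 13}\right) \left(-95\right) = \left(\left(-4 - 16\right) + \sqrt{15}\right) \left(-95\right) = \left(-20 + \sqrt{15}\right) \left(-95\right) = 1900 - 95 \sqrt{15}$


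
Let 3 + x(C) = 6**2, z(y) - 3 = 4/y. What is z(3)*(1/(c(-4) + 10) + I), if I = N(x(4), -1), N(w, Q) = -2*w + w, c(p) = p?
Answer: -2561/18 ≈ -142.28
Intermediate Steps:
z(y) = 3 + 4/y
x(C) = 33 (x(C) = -3 + 6**2 = -3 + 36 = 33)
N(w, Q) = -w
I = -33 (I = -1*33 = -33)
z(3)*(1/(c(-4) + 10) + I) = (3 + 4/3)*(1/(-4 + 10) - 33) = (3 + 4*(1/3))*(1/6 - 33) = (3 + 4/3)*(1/6 - 33) = (13/3)*(-197/6) = -2561/18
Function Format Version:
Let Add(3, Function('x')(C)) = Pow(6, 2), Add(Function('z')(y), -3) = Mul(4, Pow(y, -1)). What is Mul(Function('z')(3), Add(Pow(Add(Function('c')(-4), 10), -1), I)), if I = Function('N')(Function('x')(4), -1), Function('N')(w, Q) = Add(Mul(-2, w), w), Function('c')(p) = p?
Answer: Rational(-2561, 18) ≈ -142.28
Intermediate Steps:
Function('z')(y) = Add(3, Mul(4, Pow(y, -1)))
Function('x')(C) = 33 (Function('x')(C) = Add(-3, Pow(6, 2)) = Add(-3, 36) = 33)
Function('N')(w, Q) = Mul(-1, w)
I = -33 (I = Mul(-1, 33) = -33)
Mul(Function('z')(3), Add(Pow(Add(Function('c')(-4), 10), -1), I)) = Mul(Add(3, Mul(4, Pow(3, -1))), Add(Pow(Add(-4, 10), -1), -33)) = Mul(Add(3, Mul(4, Rational(1, 3))), Add(Pow(6, -1), -33)) = Mul(Add(3, Rational(4, 3)), Add(Rational(1, 6), -33)) = Mul(Rational(13, 3), Rational(-197, 6)) = Rational(-2561, 18)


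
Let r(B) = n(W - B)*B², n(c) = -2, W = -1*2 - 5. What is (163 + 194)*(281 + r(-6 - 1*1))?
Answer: 65331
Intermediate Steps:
W = -7 (W = -2 - 5 = -7)
r(B) = -2*B²
(163 + 194)*(281 + r(-6 - 1*1)) = (163 + 194)*(281 - 2*(-6 - 1*1)²) = 357*(281 - 2*(-6 - 1)²) = 357*(281 - 2*(-7)²) = 357*(281 - 2*49) = 357*(281 - 98) = 357*183 = 65331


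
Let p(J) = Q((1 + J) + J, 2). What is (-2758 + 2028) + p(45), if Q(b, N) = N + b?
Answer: -637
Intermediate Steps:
p(J) = 3 + 2*J (p(J) = 2 + ((1 + J) + J) = 2 + (1 + 2*J) = 3 + 2*J)
(-2758 + 2028) + p(45) = (-2758 + 2028) + (3 + 2*45) = -730 + (3 + 90) = -730 + 93 = -637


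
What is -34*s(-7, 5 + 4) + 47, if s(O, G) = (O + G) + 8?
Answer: -293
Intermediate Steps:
s(O, G) = 8 + G + O (s(O, G) = (G + O) + 8 = 8 + G + O)
-34*s(-7, 5 + 4) + 47 = -34*(8 + (5 + 4) - 7) + 47 = -34*(8 + 9 - 7) + 47 = -34*10 + 47 = -340 + 47 = -293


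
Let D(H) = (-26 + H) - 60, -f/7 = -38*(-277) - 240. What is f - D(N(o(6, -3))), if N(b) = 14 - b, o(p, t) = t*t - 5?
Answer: -71926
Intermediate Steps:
o(p, t) = -5 + t² (o(p, t) = t² - 5 = -5 + t²)
f = -72002 (f = -7*(-38*(-277) - 240) = -7*(10526 - 240) = -7*10286 = -72002)
D(H) = -86 + H
f - D(N(o(6, -3))) = -72002 - (-86 + (14 - (-5 + (-3)²))) = -72002 - (-86 + (14 - (-5 + 9))) = -72002 - (-86 + (14 - 1*4)) = -72002 - (-86 + (14 - 4)) = -72002 - (-86 + 10) = -72002 - 1*(-76) = -72002 + 76 = -71926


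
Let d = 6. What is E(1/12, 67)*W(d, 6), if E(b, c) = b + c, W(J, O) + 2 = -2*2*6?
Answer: -10465/6 ≈ -1744.2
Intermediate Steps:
W(J, O) = -26 (W(J, O) = -2 - 2*2*6 = -2 - 4*6 = -2 - 24 = -26)
E(1/12, 67)*W(d, 6) = (1/12 + 67)*(-26) = (805/12)*(-26) = -10465/6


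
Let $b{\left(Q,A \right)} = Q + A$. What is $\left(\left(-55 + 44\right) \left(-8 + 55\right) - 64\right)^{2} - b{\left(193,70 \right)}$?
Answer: $337298$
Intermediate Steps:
$b{\left(Q,A \right)} = A + Q$
$\left(\left(-55 + 44\right) \left(-8 + 55\right) - 64\right)^{2} - b{\left(193,70 \right)} = \left(\left(-55 + 44\right) \left(-8 + 55\right) - 64\right)^{2} - \left(70 + 193\right) = \left(\left(-11\right) 47 - 64\right)^{2} - 263 = \left(-517 - 64\right)^{2} - 263 = \left(-581\right)^{2} - 263 = 337561 - 263 = 337298$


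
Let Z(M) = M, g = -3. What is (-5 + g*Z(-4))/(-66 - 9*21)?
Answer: -7/255 ≈ -0.027451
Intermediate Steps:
(-5 + g*Z(-4))/(-66 - 9*21) = (-5 - 3*(-4))/(-66 - 9*21) = (-5 + 12)/(-66 - 189) = 7/(-255) = -1/255*7 = -7/255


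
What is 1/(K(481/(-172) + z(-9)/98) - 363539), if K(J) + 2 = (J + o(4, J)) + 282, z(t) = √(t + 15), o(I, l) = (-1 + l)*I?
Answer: -25803994191052/9373997147672021881 - 3624040*√6/9373997147672021881 ≈ -2.7527e-6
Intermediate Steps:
o(I, l) = I*(-1 + l)
z(t) = √(15 + t)
K(J) = 276 + 5*J (K(J) = -2 + ((J + 4*(-1 + J)) + 282) = -2 + ((J + (-4 + 4*J)) + 282) = -2 + ((-4 + 5*J) + 282) = -2 + (278 + 5*J) = 276 + 5*J)
1/(K(481/(-172) + z(-9)/98) - 363539) = 1/((276 + 5*(481/(-172) + √(15 - 9)/98)) - 363539) = 1/((276 + 5*(481*(-1/172) + √6*(1/98))) - 363539) = 1/((276 + 5*(-481/172 + √6/98)) - 363539) = 1/((276 + (-2405/172 + 5*√6/98)) - 363539) = 1/((45067/172 + 5*√6/98) - 363539) = 1/(-62483641/172 + 5*√6/98)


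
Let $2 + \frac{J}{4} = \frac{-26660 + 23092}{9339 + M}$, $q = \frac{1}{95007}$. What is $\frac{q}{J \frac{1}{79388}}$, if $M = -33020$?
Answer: $- \frac{469996807}{4160736558} \approx -0.11296$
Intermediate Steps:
$q = \frac{1}{95007} \approx 1.0526 \cdot 10^{-5}$
$J = - \frac{175176}{23681}$ ($J = -8 + 4 \frac{-26660 + 23092}{9339 - 33020} = -8 + 4 \left(- \frac{3568}{-23681}\right) = -8 + 4 \left(\left(-3568\right) \left(- \frac{1}{23681}\right)\right) = -8 + 4 \cdot \frac{3568}{23681} = -8 + \frac{14272}{23681} = - \frac{175176}{23681} \approx -7.3973$)
$\frac{q}{J \frac{1}{79388}} = \frac{1}{95007 \left(- \frac{175176}{23681 \cdot 79388}\right)} = \frac{1}{95007 \left(\left(- \frac{175176}{23681}\right) \frac{1}{79388}\right)} = \frac{1}{95007 \left(- \frac{43794}{469996807}\right)} = \frac{1}{95007} \left(- \frac{469996807}{43794}\right) = - \frac{469996807}{4160736558}$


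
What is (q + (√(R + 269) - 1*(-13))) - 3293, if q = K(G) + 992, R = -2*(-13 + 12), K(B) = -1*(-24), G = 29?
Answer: -2264 + √271 ≈ -2247.5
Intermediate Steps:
K(B) = 24
R = 2 (R = -2*(-1) = 2)
q = 1016 (q = 24 + 992 = 1016)
(q + (√(R + 269) - 1*(-13))) - 3293 = (1016 + (√(2 + 269) - 1*(-13))) - 3293 = (1016 + (√271 + 13)) - 3293 = (1016 + (13 + √271)) - 3293 = (1029 + √271) - 3293 = -2264 + √271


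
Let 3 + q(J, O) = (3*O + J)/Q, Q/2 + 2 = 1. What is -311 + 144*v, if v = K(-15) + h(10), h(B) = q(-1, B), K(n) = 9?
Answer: -1535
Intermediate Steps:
Q = -2 (Q = -4 + 2*1 = -4 + 2 = -2)
q(J, O) = -3 - 3*O/2 - J/2 (q(J, O) = -3 + (3*O + J)/(-2) = -3 + (J + 3*O)*(-½) = -3 + (-3*O/2 - J/2) = -3 - 3*O/2 - J/2)
h(B) = -5/2 - 3*B/2 (h(B) = -3 - 3*B/2 - ½*(-1) = -3 - 3*B/2 + ½ = -5/2 - 3*B/2)
v = -17/2 (v = 9 + (-5/2 - 3/2*10) = 9 + (-5/2 - 15) = 9 - 35/2 = -17/2 ≈ -8.5000)
-311 + 144*v = -311 + 144*(-17/2) = -311 - 1224 = -1535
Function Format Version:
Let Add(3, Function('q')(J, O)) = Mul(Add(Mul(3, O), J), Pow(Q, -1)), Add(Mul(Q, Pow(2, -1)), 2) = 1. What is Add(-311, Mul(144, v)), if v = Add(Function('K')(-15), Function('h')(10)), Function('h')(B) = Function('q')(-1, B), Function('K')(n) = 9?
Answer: -1535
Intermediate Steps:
Q = -2 (Q = Add(-4, Mul(2, 1)) = Add(-4, 2) = -2)
Function('q')(J, O) = Add(-3, Mul(Rational(-3, 2), O), Mul(Rational(-1, 2), J)) (Function('q')(J, O) = Add(-3, Mul(Add(Mul(3, O), J), Pow(-2, -1))) = Add(-3, Mul(Add(J, Mul(3, O)), Rational(-1, 2))) = Add(-3, Add(Mul(Rational(-3, 2), O), Mul(Rational(-1, 2), J))) = Add(-3, Mul(Rational(-3, 2), O), Mul(Rational(-1, 2), J)))
Function('h')(B) = Add(Rational(-5, 2), Mul(Rational(-3, 2), B)) (Function('h')(B) = Add(-3, Mul(Rational(-3, 2), B), Mul(Rational(-1, 2), -1)) = Add(-3, Mul(Rational(-3, 2), B), Rational(1, 2)) = Add(Rational(-5, 2), Mul(Rational(-3, 2), B)))
v = Rational(-17, 2) (v = Add(9, Add(Rational(-5, 2), Mul(Rational(-3, 2), 10))) = Add(9, Add(Rational(-5, 2), -15)) = Add(9, Rational(-35, 2)) = Rational(-17, 2) ≈ -8.5000)
Add(-311, Mul(144, v)) = Add(-311, Mul(144, Rational(-17, 2))) = Add(-311, -1224) = -1535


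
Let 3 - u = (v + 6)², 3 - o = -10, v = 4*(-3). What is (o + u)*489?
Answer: -9780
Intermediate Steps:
v = -12
o = 13 (o = 3 - 1*(-10) = 3 + 10 = 13)
u = -33 (u = 3 - (-12 + 6)² = 3 - 1*(-6)² = 3 - 1*36 = 3 - 36 = -33)
(o + u)*489 = (13 - 33)*489 = -20*489 = -9780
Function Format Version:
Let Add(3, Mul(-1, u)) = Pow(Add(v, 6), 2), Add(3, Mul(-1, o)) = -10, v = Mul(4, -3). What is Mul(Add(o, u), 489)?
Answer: -9780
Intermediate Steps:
v = -12
o = 13 (o = Add(3, Mul(-1, -10)) = Add(3, 10) = 13)
u = -33 (u = Add(3, Mul(-1, Pow(Add(-12, 6), 2))) = Add(3, Mul(-1, Pow(-6, 2))) = Add(3, Mul(-1, 36)) = Add(3, -36) = -33)
Mul(Add(o, u), 489) = Mul(Add(13, -33), 489) = Mul(-20, 489) = -9780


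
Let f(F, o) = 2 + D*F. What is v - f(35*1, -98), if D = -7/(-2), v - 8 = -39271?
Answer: -78775/2 ≈ -39388.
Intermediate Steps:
v = -39263 (v = 8 - 39271 = -39263)
D = 7/2 (D = -7*(-½) = 7/2 ≈ 3.5000)
f(F, o) = 2 + 7*F/2
v - f(35*1, -98) = -39263 - (2 + 7*(35*1)/2) = -39263 - (2 + (7/2)*35) = -39263 - (2 + 245/2) = -39263 - 1*249/2 = -39263 - 249/2 = -78775/2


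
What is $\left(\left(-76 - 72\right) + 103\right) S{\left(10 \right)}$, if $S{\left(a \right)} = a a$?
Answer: $-4500$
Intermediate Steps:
$S{\left(a \right)} = a^{2}$
$\left(\left(-76 - 72\right) + 103\right) S{\left(10 \right)} = \left(\left(-76 - 72\right) + 103\right) 10^{2} = \left(\left(-76 - 72\right) + 103\right) 100 = \left(-148 + 103\right) 100 = \left(-45\right) 100 = -4500$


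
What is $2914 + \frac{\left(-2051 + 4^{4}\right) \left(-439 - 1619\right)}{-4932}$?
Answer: $\frac{1779623}{822} \approx 2165.0$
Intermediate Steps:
$2914 + \frac{\left(-2051 + 4^{4}\right) \left(-439 - 1619\right)}{-4932} = 2914 + \left(-2051 + 256\right) \left(-2058\right) \left(- \frac{1}{4932}\right) = 2914 + \left(-1795\right) \left(-2058\right) \left(- \frac{1}{4932}\right) = 2914 + 3694110 \left(- \frac{1}{4932}\right) = 2914 - \frac{615685}{822} = \frac{1779623}{822}$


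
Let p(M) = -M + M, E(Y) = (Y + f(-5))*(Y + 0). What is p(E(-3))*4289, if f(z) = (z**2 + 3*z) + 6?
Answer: 0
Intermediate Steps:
f(z) = 6 + z**2 + 3*z
E(Y) = Y*(16 + Y) (E(Y) = (Y + (6 + (-5)**2 + 3*(-5)))*(Y + 0) = (Y + (6 + 25 - 15))*Y = (Y + 16)*Y = (16 + Y)*Y = Y*(16 + Y))
p(M) = 0
p(E(-3))*4289 = 0*4289 = 0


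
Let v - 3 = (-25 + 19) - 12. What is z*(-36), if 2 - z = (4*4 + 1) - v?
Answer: 1080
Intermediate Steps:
v = -15 (v = 3 + ((-25 + 19) - 12) = 3 + (-6 - 12) = 3 - 18 = -15)
z = -30 (z = 2 - ((4*4 + 1) - 1*(-15)) = 2 - ((16 + 1) + 15) = 2 - (17 + 15) = 2 - 1*32 = 2 - 32 = -30)
z*(-36) = -30*(-36) = 1080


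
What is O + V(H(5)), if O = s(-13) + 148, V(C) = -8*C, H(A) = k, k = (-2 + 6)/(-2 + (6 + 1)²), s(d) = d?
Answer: 6313/47 ≈ 134.32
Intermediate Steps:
k = 4/47 (k = 4/(-2 + 7²) = 4/(-2 + 49) = 4/47 ≈ 0.085106)
H(A) = 4/47
O = 135 (O = -13 + 148 = 135)
O + V(H(5)) = 135 - 8*4/47 = 135 - 32/47 = 6313/47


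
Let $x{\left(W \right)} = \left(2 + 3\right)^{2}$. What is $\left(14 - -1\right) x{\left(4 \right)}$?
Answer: $375$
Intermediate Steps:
$x{\left(W \right)} = 25$ ($x{\left(W \right)} = 5^{2} = 25$)
$\left(14 - -1\right) x{\left(4 \right)} = \left(14 - -1\right) 25 = \left(14 + 1\right) 25 = 15 \cdot 25 = 375$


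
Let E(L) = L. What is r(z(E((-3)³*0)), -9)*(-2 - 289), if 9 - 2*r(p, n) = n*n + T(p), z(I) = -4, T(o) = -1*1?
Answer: 20661/2 ≈ 10331.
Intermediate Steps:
T(o) = -1
r(p, n) = 5 - n²/2 (r(p, n) = 9/2 - (n*n - 1)/2 = 9/2 - (n² - 1)/2 = 9/2 - (-1 + n²)/2 = 9/2 + (½ - n²/2) = 5 - n²/2)
r(z(E((-3)³*0)), -9)*(-2 - 289) = (5 - ½*(-9)²)*(-2 - 289) = (5 - ½*81)*(-291) = (5 - 81/2)*(-291) = -71/2*(-291) = 20661/2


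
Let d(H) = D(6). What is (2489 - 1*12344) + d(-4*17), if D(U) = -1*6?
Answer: -9861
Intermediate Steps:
D(U) = -6
d(H) = -6
(2489 - 1*12344) + d(-4*17) = (2489 - 1*12344) - 6 = (2489 - 12344) - 6 = -9855 - 6 = -9861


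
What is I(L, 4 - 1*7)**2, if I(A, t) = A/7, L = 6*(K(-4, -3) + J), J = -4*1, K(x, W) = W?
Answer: 36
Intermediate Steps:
J = -4
L = -42 (L = 6*(-3 - 4) = 6*(-7) = -42)
I(A, t) = A/7 (I(A, t) = A*(1/7) = A/7)
I(L, 4 - 1*7)**2 = ((1/7)*(-42))**2 = (-6)**2 = 36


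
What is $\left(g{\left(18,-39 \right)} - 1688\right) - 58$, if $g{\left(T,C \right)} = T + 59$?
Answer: $-1669$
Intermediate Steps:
$g{\left(T,C \right)} = 59 + T$
$\left(g{\left(18,-39 \right)} - 1688\right) - 58 = \left(\left(59 + 18\right) - 1688\right) - 58 = \left(77 - 1688\right) - 58 = -1611 - 58 = -1669$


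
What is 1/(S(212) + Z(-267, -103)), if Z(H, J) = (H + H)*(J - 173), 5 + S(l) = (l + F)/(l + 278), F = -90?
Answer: 245/36107916 ≈ 6.7852e-6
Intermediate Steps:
S(l) = -5 + (-90 + l)/(278 + l) (S(l) = -5 + (l - 90)/(l + 278) = -5 + (-90 + l)/(278 + l))
Z(H, J) = 2*H*(-173 + J) (Z(H, J) = (2*H)*(-173 + J) = 2*H*(-173 + J))
1/(S(212) + Z(-267, -103)) = 1/(4*(-370 - 1*212)/(278 + 212) + 2*(-267)*(-173 - 103)) = 1/(4*(-370 - 212)/490 + 2*(-267)*(-276)) = 1/(4*(1/490)*(-582) + 147384) = 1/(-1164/245 + 147384) = 1/(36107916/245) = 245/36107916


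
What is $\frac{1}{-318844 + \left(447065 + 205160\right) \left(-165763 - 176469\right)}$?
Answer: $- \frac{1}{223212585044} \approx -4.48 \cdot 10^{-12}$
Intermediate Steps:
$\frac{1}{-318844 + \left(447065 + 205160\right) \left(-165763 - 176469\right)} = \frac{1}{-318844 + 652225 \left(-342232\right)} = \frac{1}{-318844 - 223212266200} = \frac{1}{-223212585044} = - \frac{1}{223212585044}$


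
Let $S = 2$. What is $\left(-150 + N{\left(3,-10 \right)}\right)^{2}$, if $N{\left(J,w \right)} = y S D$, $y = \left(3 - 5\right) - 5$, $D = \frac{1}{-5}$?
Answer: $\frac{541696}{25} \approx 21668.0$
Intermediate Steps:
$D = - \frac{1}{5} \approx -0.2$
$y = -7$ ($y = -2 - 5 = -7$)
$N{\left(J,w \right)} = \frac{14}{5}$ ($N{\left(J,w \right)} = \left(-7\right) 2 \left(- \frac{1}{5}\right) = \left(-14\right) \left(- \frac{1}{5}\right) = \frac{14}{5}$)
$\left(-150 + N{\left(3,-10 \right)}\right)^{2} = \left(-150 + \frac{14}{5}\right)^{2} = \left(- \frac{736}{5}\right)^{2} = \frac{541696}{25}$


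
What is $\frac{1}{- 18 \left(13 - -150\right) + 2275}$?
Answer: $- \frac{1}{659} \approx -0.0015175$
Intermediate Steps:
$\frac{1}{- 18 \left(13 - -150\right) + 2275} = \frac{1}{- 18 \left(13 + 150\right) + 2275} = \frac{1}{\left(-18\right) 163 + 2275} = \frac{1}{-2934 + 2275} = \frac{1}{-659} = - \frac{1}{659}$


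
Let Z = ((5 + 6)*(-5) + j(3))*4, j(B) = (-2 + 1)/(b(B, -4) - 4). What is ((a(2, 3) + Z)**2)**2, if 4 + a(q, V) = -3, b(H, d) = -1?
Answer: 1636252863921/625 ≈ 2.6180e+9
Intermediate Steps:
a(q, V) = -7 (a(q, V) = -4 - 3 = -7)
j(B) = 1/5 (j(B) = (-2 + 1)/(-1 - 4) = -1/(-5) = -1*(-1/5) = 1/5)
Z = -1096/5 (Z = ((5 + 6)*(-5) + 1/5)*4 = (11*(-5) + 1/5)*4 = (-55 + 1/5)*4 = -274/5*4 = -1096/5 ≈ -219.20)
((a(2, 3) + Z)**2)**2 = ((-7 - 1096/5)**2)**2 = ((-1131/5)**2)**2 = (1279161/25)**2 = 1636252863921/625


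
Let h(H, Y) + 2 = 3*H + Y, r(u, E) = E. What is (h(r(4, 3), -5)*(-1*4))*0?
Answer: 0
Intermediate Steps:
h(H, Y) = -2 + Y + 3*H (h(H, Y) = -2 + (3*H + Y) = -2 + (Y + 3*H) = -2 + Y + 3*H)
(h(r(4, 3), -5)*(-1*4))*0 = ((-2 - 5 + 3*3)*(-1*4))*0 = ((-2 - 5 + 9)*(-4))*0 = (2*(-4))*0 = -8*0 = 0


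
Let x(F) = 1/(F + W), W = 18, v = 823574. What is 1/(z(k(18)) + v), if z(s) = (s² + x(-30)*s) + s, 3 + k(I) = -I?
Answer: 4/3295983 ≈ 1.2136e-6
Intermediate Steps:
k(I) = -3 - I
x(F) = 1/(18 + F) (x(F) = 1/(F + 18) = 1/(18 + F))
z(s) = s² + 11*s/12 (z(s) = (s² + s/(18 - 30)) + s = (s² + s/(-12)) + s = (s² - s/12) + s = s² + 11*s/12)
1/(z(k(18)) + v) = 1/((-3 - 1*18)*(11 + 12*(-3 - 1*18))/12 + 823574) = 1/((-3 - 18)*(11 + 12*(-3 - 18))/12 + 823574) = 1/((1/12)*(-21)*(11 + 12*(-21)) + 823574) = 1/((1/12)*(-21)*(11 - 252) + 823574) = 1/((1/12)*(-21)*(-241) + 823574) = 1/(1687/4 + 823574) = 1/(3295983/4) = 4/3295983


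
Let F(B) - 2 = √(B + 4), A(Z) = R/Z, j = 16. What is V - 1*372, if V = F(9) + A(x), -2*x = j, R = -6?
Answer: -1477/4 + √13 ≈ -365.64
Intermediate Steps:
x = -8 (x = -½*16 = -8)
A(Z) = -6/Z
F(B) = 2 + √(4 + B) (F(B) = 2 + √(B + 4) = 2 + √(4 + B))
V = 11/4 + √13 (V = (2 + √(4 + 9)) - 6/(-8) = (2 + √13) - 6*(-⅛) = (2 + √13) + ¾ = 11/4 + √13 ≈ 6.3556)
V - 1*372 = (11/4 + √13) - 1*372 = (11/4 + √13) - 372 = -1477/4 + √13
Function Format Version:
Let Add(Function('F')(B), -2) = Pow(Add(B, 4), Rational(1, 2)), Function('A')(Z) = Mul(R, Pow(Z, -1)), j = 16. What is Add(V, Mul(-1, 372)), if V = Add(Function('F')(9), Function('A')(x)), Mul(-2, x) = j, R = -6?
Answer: Add(Rational(-1477, 4), Pow(13, Rational(1, 2))) ≈ -365.64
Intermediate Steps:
x = -8 (x = Mul(Rational(-1, 2), 16) = -8)
Function('A')(Z) = Mul(-6, Pow(Z, -1))
Function('F')(B) = Add(2, Pow(Add(4, B), Rational(1, 2))) (Function('F')(B) = Add(2, Pow(Add(B, 4), Rational(1, 2))) = Add(2, Pow(Add(4, B), Rational(1, 2))))
V = Add(Rational(11, 4), Pow(13, Rational(1, 2))) (V = Add(Add(2, Pow(Add(4, 9), Rational(1, 2))), Mul(-6, Pow(-8, -1))) = Add(Add(2, Pow(13, Rational(1, 2))), Mul(-6, Rational(-1, 8))) = Add(Add(2, Pow(13, Rational(1, 2))), Rational(3, 4)) = Add(Rational(11, 4), Pow(13, Rational(1, 2))) ≈ 6.3556)
Add(V, Mul(-1, 372)) = Add(Add(Rational(11, 4), Pow(13, Rational(1, 2))), Mul(-1, 372)) = Add(Add(Rational(11, 4), Pow(13, Rational(1, 2))), -372) = Add(Rational(-1477, 4), Pow(13, Rational(1, 2)))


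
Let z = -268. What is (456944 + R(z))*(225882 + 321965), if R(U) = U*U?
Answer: 289683962496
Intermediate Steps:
R(U) = U²
(456944 + R(z))*(225882 + 321965) = (456944 + (-268)²)*(225882 + 321965) = (456944 + 71824)*547847 = 528768*547847 = 289683962496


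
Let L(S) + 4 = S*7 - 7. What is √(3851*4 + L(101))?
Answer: 10*√161 ≈ 126.89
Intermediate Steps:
L(S) = -11 + 7*S (L(S) = -4 + (S*7 - 7) = -4 + (7*S - 7) = -4 + (-7 + 7*S) = -11 + 7*S)
√(3851*4 + L(101)) = √(3851*4 + (-11 + 7*101)) = √(15404 + (-11 + 707)) = √(15404 + 696) = √16100 = 10*√161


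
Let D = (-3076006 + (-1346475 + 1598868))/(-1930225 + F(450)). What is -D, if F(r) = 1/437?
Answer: -1233918881/843508324 ≈ -1.4628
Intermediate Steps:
F(r) = 1/437
D = 1233918881/843508324 (D = (-3076006 + (-1346475 + 1598868))/(-1930225 + 1/437) = (-3076006 + 252393)/(-843508324/437) = -2823613*(-437/843508324) = 1233918881/843508324 ≈ 1.4628)
-D = -1*1233918881/843508324 = -1233918881/843508324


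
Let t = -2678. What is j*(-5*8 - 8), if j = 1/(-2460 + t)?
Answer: 24/2569 ≈ 0.0093422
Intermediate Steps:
j = -1/5138 (j = 1/(-2460 - 2678) = 1/(-5138) = -1/5138 ≈ -0.00019463)
j*(-5*8 - 8) = -(-5*8 - 8)/5138 = -(-40 - 8)/5138 = -1/5138*(-48) = 24/2569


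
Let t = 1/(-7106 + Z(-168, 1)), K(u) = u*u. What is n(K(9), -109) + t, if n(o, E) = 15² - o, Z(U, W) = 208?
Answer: 993311/6898 ≈ 144.00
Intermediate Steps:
K(u) = u²
n(o, E) = 225 - o
t = -1/6898 (t = 1/(-7106 + 208) = 1/(-6898) = -1/6898 ≈ -0.00014497)
n(K(9), -109) + t = (225 - 1*9²) - 1/6898 = (225 - 1*81) - 1/6898 = (225 - 81) - 1/6898 = 144 - 1/6898 = 993311/6898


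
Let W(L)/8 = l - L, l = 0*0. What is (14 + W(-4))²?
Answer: 2116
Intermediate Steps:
l = 0
W(L) = -8*L (W(L) = 8*(0 - L) = 8*(-L) = -8*L)
(14 + W(-4))² = (14 - 8*(-4))² = (14 + 32)² = 46² = 2116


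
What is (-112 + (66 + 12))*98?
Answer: -3332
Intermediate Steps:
(-112 + (66 + 12))*98 = (-112 + 78)*98 = -34*98 = -3332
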